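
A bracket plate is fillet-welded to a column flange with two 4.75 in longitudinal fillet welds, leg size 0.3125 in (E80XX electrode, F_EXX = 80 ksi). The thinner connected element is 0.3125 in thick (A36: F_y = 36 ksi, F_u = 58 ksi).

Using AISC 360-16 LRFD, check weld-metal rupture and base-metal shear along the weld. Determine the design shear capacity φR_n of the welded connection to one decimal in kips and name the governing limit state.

Weld metal: throat = 0.707×0.3125 = 0.22094 in, L = 2×4.75 = 9.5 in. φR_n = 0.75 × 0.6 × 80 × 0.22094 × 9.5 = 75.6 kips.
Base metal shear (0.3125 in plate): yield φR_n = 1.0×0.6×36×0.3125×9.5 = 64.1 kips; rupture φR_n = 0.75×0.6×58×0.3125×9.5 = 77.5 kips; take 64.1 kips (yield).
Governing: min(75.6, 64.1) = 64.1 kips → base-metal shear.

64.1 kips (base-metal shear governs)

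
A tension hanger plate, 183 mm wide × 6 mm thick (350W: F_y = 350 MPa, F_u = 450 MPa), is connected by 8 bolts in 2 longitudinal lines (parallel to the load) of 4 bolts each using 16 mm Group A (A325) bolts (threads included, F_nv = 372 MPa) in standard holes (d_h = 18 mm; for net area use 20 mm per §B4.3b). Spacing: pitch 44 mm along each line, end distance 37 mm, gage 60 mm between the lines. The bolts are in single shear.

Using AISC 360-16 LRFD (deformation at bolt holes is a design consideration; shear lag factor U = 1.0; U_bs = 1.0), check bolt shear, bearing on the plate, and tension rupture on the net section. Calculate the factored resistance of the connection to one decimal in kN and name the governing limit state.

Bolt shear: A_b = π(16)²/4 = 201.06 mm². φR_n = 0.75 × 372 × 201.06 × 8 × 1 = 448.8 kN.
Bearing (6 mm plate, F_u = 450 MPa): end bolts L_c = 37 − 18/2 = 28, R_n = min(1.2×28×6×450, 2.4×16×6×450) = 90.72 kN/bolt; interior L_c = 44 − 18 = 26, R_n = 84.24 kN/bolt. φR_n = 0.75 × (2×90.72 + 6×84.24) = 515.2 kN.
Tension rupture (net): A_n = (183 − 2×20)×6 = 858 mm² (U = 1.0, A_e = A_n). φR_n = 0.75 × 450 × 858 = 289.6 kN.
Governing: min(448.8, 515.2, 289.6) = 289.6 kN → net-section rupture.

289.6 kN (net-section rupture governs)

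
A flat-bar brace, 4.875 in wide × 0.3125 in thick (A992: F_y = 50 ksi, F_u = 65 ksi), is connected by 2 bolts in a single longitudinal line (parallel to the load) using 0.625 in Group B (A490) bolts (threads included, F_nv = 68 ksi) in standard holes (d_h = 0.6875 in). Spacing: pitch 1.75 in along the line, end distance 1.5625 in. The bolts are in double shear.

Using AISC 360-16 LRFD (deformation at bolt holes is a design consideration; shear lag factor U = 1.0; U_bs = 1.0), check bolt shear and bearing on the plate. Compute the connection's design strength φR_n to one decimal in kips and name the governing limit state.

41.7 kips (bearing governs)

Bolt shear: A_b = π(0.625)²/4 = 0.3068 in². φR_n = 0.75 × 68 × 0.3068 × 2 × 2 = 62.6 kips.
Bearing (0.3125 in plate, F_u = 65 ksi): end bolts L_c = 1.5625 − 0.6875/2 = 1.21875, R_n = min(1.2×1.21875×0.3125×65, 2.4×0.625×0.3125×65) = 29.707 kips/bolt; interior L_c = 1.75 − 0.6875 = 1.0625, R_n = 25.898 kips/bolt. φR_n = 0.75 × (1×29.707 + 1×25.898) = 41.7 kips.
Governing: min(62.6, 41.7) = 41.7 kips → bearing.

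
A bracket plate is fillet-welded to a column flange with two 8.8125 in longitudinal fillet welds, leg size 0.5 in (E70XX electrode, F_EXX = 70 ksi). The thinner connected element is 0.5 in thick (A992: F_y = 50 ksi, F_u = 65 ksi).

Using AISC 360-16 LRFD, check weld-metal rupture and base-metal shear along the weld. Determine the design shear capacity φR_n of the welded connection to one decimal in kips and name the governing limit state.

196.3 kips (weld metal governs)

Weld metal: throat = 0.707×0.5 = 0.3535 in, L = 2×8.8125 = 17.625 in. φR_n = 0.75 × 0.6 × 70 × 0.3535 × 17.625 = 196.3 kips.
Base metal shear (0.5 in plate): yield φR_n = 1.0×0.6×50×0.5×17.625 = 264.4 kips; rupture φR_n = 0.75×0.6×65×0.5×17.625 = 257.8 kips; take 257.8 kips (rupture).
Governing: min(196.3, 257.8) = 196.3 kips → weld metal.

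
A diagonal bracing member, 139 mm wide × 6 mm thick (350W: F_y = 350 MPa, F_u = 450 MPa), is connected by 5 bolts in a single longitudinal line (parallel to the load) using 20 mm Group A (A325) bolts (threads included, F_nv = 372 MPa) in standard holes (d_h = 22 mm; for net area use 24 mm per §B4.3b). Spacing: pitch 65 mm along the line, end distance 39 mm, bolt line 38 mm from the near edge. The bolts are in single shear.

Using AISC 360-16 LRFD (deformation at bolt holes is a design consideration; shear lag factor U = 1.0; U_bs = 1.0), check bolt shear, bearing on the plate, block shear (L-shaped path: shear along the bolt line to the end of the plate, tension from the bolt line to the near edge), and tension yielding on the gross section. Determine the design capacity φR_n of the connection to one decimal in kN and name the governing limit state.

Bolt shear: A_b = π(20)²/4 = 314.16 mm². φR_n = 0.75 × 372 × 314.16 × 5 × 1 = 438.3 kN.
Bearing (6 mm plate, F_u = 450 MPa): end bolts L_c = 39 − 22/2 = 28, R_n = min(1.2×28×6×450, 2.4×20×6×450) = 90.72 kN/bolt; interior L_c = 65 − 22 = 43, R_n = 129.6 kN/bolt. φR_n = 0.75 × (1×90.72 + 4×129.6) = 456.8 kN.
Block shear: shear path 1×[39+4×65] = 1×299 mm, A_gv = 1794, A_nv = 1×(299 − 4.5×24)×6 = 1146 mm²; tension to near edge: (38 − 0.5×24)×6 = 156 mm². R_n = min(0.6×450×1146, 0.6×350×1794) + 1.0×450×156 = min(309.42, 376.74) + 70.2 = 379.62 kN. φR_n = 0.75 × 379.62 = 284.7 kN.
Tension yield (gross): A_g = 139×6 = 834 mm². φR_n = 0.90 × 350 × 834 = 262.7 kN.
Governing: min(438.3, 456.8, 284.7, 262.7) = 262.7 kN → gross-section yield.

262.7 kN (gross-section yield governs)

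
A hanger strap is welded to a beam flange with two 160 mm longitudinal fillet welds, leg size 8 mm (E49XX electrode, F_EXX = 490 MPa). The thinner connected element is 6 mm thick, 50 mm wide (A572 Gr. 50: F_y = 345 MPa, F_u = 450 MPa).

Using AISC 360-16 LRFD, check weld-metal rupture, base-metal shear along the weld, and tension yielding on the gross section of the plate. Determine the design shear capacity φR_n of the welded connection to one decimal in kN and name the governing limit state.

Weld metal: throat = 0.707×8 = 5.656 mm, L = 2×160 = 320 mm. φR_n = 0.75 × 0.6 × 490 × 5.656 × 320 = 399.1 kN.
Base metal shear (6 mm plate): yield φR_n = 1.0×0.6×345×6×320 = 397.4 kN; rupture φR_n = 0.75×0.6×450×6×320 = 388.8 kN; take 388.8 kN (rupture).
Tension yield (gross): A_g = 50×6 = 300 mm². φR_n = 0.90 × 345 × 300 = 93.2 kN.
Governing: min(399.1, 388.8, 93.2) = 93.2 kN → gross-section yield.

93.2 kN (gross-section yield governs)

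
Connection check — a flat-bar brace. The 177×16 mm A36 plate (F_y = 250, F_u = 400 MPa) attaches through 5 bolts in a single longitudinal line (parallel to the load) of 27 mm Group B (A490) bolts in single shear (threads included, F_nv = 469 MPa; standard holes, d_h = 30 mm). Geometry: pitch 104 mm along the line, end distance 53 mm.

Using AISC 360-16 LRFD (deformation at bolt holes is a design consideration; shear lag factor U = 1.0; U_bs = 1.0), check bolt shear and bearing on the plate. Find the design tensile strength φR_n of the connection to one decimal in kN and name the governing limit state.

1007.0 kN (bolt shear governs)

Bolt shear: A_b = π(27)²/4 = 572.56 mm². φR_n = 0.75 × 469 × 572.56 × 5 × 1 = 1007.0 kN.
Bearing (16 mm plate, F_u = 400 MPa): end bolts L_c = 53 − 30/2 = 38, R_n = min(1.2×38×16×400, 2.4×27×16×400) = 291.84 kN/bolt; interior L_c = 104 − 30 = 74, R_n = 414.72 kN/bolt. φR_n = 0.75 × (1×291.84 + 4×414.72) = 1463.0 kN.
Governing: min(1007.0, 1463.0) = 1007.0 kN → bolt shear.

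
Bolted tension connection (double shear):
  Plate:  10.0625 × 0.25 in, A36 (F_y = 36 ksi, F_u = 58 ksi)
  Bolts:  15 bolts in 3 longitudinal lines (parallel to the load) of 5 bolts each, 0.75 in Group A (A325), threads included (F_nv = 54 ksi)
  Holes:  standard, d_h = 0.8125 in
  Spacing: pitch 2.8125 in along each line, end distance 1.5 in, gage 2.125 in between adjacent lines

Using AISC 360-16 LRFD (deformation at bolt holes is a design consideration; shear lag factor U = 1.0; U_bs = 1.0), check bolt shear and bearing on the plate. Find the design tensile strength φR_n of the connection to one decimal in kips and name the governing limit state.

Bolt shear: A_b = π(0.75)²/4 = 0.44179 in². φR_n = 0.75 × 54 × 0.44179 × 15 × 2 = 536.8 kips.
Bearing (0.25 in plate, F_u = 58 ksi): end bolts L_c = 1.5 − 0.8125/2 = 1.09375, R_n = min(1.2×1.09375×0.25×58, 2.4×0.75×0.25×58) = 19.031 kips/bolt; interior L_c = 2.8125 − 0.8125 = 2, R_n = 26.1 kips/bolt. φR_n = 0.75 × (3×19.031 + 12×26.1) = 277.7 kips.
Governing: min(536.8, 277.7) = 277.7 kips → bearing.

277.7 kips (bearing governs)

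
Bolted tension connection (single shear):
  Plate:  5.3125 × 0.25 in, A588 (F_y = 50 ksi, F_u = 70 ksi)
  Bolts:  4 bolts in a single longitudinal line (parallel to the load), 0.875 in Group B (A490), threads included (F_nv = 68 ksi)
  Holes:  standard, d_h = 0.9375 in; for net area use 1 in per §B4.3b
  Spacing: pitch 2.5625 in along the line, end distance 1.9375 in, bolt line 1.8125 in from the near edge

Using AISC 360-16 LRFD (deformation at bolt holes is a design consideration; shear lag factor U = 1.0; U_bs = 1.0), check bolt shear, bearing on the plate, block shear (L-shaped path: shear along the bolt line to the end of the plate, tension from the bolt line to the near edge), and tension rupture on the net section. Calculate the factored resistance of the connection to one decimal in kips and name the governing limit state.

56.6 kips (net-section rupture governs)

Bolt shear: A_b = π(0.875)²/4 = 0.60132 in². φR_n = 0.75 × 68 × 0.60132 × 4 × 1 = 122.7 kips.
Bearing (0.25 in plate, F_u = 70 ksi): end bolts L_c = 1.9375 − 0.9375/2 = 1.46875, R_n = min(1.2×1.46875×0.25×70, 2.4×0.875×0.25×70) = 30.844 kips/bolt; interior L_c = 2.5625 − 0.9375 = 1.625, R_n = 34.125 kips/bolt. φR_n = 0.75 × (1×30.844 + 3×34.125) = 99.9 kips.
Block shear: shear path 1×[1.9375+3×2.5625] = 1×9.625 in, A_gv = 2.4063, A_nv = 1×(9.625 − 3.5×1)×0.25 = 1.5313 in²; tension to near edge: (1.8125 − 0.5×1)×0.25 = 0.32813 in². R_n = min(0.6×70×1.5313, 0.6×50×2.4063) + 1.0×70×0.32813 = min(64.315, 72.189) + 22.969 = 87.284 kips. φR_n = 0.75 × 87.284 = 65.5 kips.
Tension rupture (net): A_n = (5.3125 − 1×1)×0.25 = 1.0781 in² (U = 1.0, A_e = A_n). φR_n = 0.75 × 70 × 1.0781 = 56.6 kips.
Governing: min(122.7, 99.9, 65.5, 56.6) = 56.6 kips → net-section rupture.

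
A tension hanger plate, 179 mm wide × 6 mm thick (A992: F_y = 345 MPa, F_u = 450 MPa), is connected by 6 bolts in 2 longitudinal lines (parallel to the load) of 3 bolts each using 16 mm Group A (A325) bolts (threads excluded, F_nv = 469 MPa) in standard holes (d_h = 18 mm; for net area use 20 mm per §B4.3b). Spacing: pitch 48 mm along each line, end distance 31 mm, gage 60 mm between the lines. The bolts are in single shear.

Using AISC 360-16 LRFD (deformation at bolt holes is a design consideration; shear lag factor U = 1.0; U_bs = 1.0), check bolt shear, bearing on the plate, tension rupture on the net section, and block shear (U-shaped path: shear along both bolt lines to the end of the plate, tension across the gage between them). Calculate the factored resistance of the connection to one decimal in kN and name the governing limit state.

268.1 kN (block shear governs)

Bolt shear: A_b = π(16)²/4 = 201.06 mm². φR_n = 0.75 × 469 × 201.06 × 6 × 1 = 424.3 kN.
Bearing (6 mm plate, F_u = 450 MPa): end bolts L_c = 31 − 18/2 = 22, R_n = min(1.2×22×6×450, 2.4×16×6×450) = 71.28 kN/bolt; interior L_c = 48 − 18 = 30, R_n = 97.2 kN/bolt. φR_n = 0.75 × (2×71.28 + 4×97.2) = 398.5 kN.
Tension rupture (net): A_n = (179 − 2×20)×6 = 834 mm² (U = 1.0, A_e = A_n). φR_n = 0.75 × 450 × 834 = 281.5 kN.
Block shear: shear path 2×[31+2×48] = 2×127 mm, A_gv = 1524, A_nv = 2×(127 − 2.5×20)×6 = 924 mm²; tension across gage: (60 − 1×20)×6 = 240 mm². R_n = min(0.6×450×924, 0.6×345×1524) + 1.0×450×240 = min(249.48, 315.47) + 108 = 357.48 kN. φR_n = 0.75 × 357.48 = 268.1 kN.
Governing: min(424.3, 398.5, 281.5, 268.1) = 268.1 kN → block shear.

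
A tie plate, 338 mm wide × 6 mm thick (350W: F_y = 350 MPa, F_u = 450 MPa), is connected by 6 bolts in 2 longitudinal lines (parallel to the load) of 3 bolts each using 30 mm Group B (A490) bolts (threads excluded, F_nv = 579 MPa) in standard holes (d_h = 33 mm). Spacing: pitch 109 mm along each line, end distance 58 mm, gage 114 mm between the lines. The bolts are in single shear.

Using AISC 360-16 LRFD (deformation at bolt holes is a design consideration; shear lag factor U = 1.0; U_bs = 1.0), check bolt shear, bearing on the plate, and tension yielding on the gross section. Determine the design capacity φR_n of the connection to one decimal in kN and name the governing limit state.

Bolt shear: A_b = π(30)²/4 = 706.86 mm². φR_n = 0.75 × 579 × 706.86 × 6 × 1 = 1841.7 kN.
Bearing (6 mm plate, F_u = 450 MPa): end bolts L_c = 58 − 33/2 = 41.5, R_n = min(1.2×41.5×6×450, 2.4×30×6×450) = 134.46 kN/bolt; interior L_c = 109 − 33 = 76, R_n = 194.4 kN/bolt. φR_n = 0.75 × (2×134.46 + 4×194.4) = 784.9 kN.
Tension yield (gross): A_g = 338×6 = 2028 mm². φR_n = 0.90 × 350 × 2028 = 638.8 kN.
Governing: min(1841.7, 784.9, 638.8) = 638.8 kN → gross-section yield.

638.8 kN (gross-section yield governs)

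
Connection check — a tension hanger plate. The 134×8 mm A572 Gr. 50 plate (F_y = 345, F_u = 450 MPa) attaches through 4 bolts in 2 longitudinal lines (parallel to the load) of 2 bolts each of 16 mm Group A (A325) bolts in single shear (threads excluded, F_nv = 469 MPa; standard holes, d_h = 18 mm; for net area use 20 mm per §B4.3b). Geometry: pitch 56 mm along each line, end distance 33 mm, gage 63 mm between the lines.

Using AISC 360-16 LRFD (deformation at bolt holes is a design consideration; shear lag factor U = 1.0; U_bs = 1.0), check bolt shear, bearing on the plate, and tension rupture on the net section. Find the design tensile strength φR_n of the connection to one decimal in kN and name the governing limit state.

253.8 kN (net-section rupture governs)

Bolt shear: A_b = π(16)²/4 = 201.06 mm². φR_n = 0.75 × 469 × 201.06 × 4 × 1 = 282.9 kN.
Bearing (8 mm plate, F_u = 450 MPa): end bolts L_c = 33 − 18/2 = 24, R_n = min(1.2×24×8×450, 2.4×16×8×450) = 103.68 kN/bolt; interior L_c = 56 − 18 = 38, R_n = 138.24 kN/bolt. φR_n = 0.75 × (2×103.68 + 2×138.24) = 362.9 kN.
Tension rupture (net): A_n = (134 − 2×20)×8 = 752 mm² (U = 1.0, A_e = A_n). φR_n = 0.75 × 450 × 752 = 253.8 kN.
Governing: min(282.9, 362.9, 253.8) = 253.8 kN → net-section rupture.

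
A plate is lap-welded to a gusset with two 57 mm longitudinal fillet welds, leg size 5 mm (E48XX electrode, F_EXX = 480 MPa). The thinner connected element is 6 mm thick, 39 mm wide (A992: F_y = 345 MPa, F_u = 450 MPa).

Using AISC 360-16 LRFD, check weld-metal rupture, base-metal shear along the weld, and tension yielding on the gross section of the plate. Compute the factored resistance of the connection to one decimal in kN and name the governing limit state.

Weld metal: throat = 0.707×5 = 3.535 mm, L = 2×57 = 114 mm. φR_n = 0.75 × 0.6 × 480 × 3.535 × 114 = 87.0 kN.
Base metal shear (6 mm plate): yield φR_n = 1.0×0.6×345×6×114 = 141.6 kN; rupture φR_n = 0.75×0.6×450×6×114 = 138.5 kN; take 138.5 kN (rupture).
Tension yield (gross): A_g = 39×6 = 234 mm². φR_n = 0.90 × 345 × 234 = 72.7 kN.
Governing: min(87.0, 138.5, 72.7) = 72.7 kN → gross-section yield.

72.7 kN (gross-section yield governs)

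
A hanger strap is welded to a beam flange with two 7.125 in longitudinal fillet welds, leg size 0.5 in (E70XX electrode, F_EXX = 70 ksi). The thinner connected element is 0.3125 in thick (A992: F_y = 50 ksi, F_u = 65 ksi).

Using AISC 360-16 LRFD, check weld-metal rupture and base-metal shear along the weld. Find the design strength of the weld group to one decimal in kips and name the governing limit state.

130.3 kips (base-metal shear governs)

Weld metal: throat = 0.707×0.5 = 0.3535 in, L = 2×7.125 = 14.25 in. φR_n = 0.75 × 0.6 × 70 × 0.3535 × 14.25 = 158.7 kips.
Base metal shear (0.3125 in plate): yield φR_n = 1.0×0.6×50×0.3125×14.25 = 133.6 kips; rupture φR_n = 0.75×0.6×65×0.3125×14.25 = 130.3 kips; take 130.3 kips (rupture).
Governing: min(158.7, 130.3) = 130.3 kips → base-metal shear.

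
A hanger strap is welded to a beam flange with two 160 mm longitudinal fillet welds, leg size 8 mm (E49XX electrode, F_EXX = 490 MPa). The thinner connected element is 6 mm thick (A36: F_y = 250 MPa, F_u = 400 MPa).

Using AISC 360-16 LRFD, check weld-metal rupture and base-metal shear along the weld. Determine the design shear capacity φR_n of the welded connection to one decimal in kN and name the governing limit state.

Weld metal: throat = 0.707×8 = 5.656 mm, L = 2×160 = 320 mm. φR_n = 0.75 × 0.6 × 490 × 5.656 × 320 = 399.1 kN.
Base metal shear (6 mm plate): yield φR_n = 1.0×0.6×250×6×320 = 288.0 kN; rupture φR_n = 0.75×0.6×400×6×320 = 345.6 kN; take 288.0 kN (yield).
Governing: min(399.1, 288.0) = 288.0 kN → base-metal shear.

288.0 kN (base-metal shear governs)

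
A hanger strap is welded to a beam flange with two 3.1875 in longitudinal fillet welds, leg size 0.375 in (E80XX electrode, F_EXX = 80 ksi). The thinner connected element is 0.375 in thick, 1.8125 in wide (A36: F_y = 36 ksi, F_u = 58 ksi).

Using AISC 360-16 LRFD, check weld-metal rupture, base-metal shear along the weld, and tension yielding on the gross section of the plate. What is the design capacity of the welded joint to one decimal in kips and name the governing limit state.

22.0 kips (gross-section yield governs)

Weld metal: throat = 0.707×0.375 = 0.26513 in, L = 2×3.1875 = 6.375 in. φR_n = 0.75 × 0.6 × 80 × 0.26513 × 6.375 = 60.8 kips.
Base metal shear (0.375 in plate): yield φR_n = 1.0×0.6×36×0.375×6.375 = 51.6 kips; rupture φR_n = 0.75×0.6×58×0.375×6.375 = 62.4 kips; take 51.6 kips (yield).
Tension yield (gross): A_g = 1.8125×0.375 = 0.67969 in². φR_n = 0.90 × 36 × 0.67969 = 22.0 kips.
Governing: min(60.8, 51.6, 22.0) = 22.0 kips → gross-section yield.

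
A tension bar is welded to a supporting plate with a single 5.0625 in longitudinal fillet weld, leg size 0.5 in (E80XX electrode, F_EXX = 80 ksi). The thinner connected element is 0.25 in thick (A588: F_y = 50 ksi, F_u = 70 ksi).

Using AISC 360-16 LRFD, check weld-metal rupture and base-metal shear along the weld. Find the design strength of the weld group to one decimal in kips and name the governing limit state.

38.0 kips (base-metal shear governs)

Weld metal: throat = 0.707×0.5 = 0.3535 in, L = 5.0625 in. φR_n = 0.75 × 0.6 × 80 × 0.3535 × 5.0625 = 64.4 kips.
Base metal shear (0.25 in plate): yield φR_n = 1.0×0.6×50×0.25×5.0625 = 38.0 kips; rupture φR_n = 0.75×0.6×70×0.25×5.0625 = 39.9 kips; take 38.0 kips (yield).
Governing: min(64.4, 38.0) = 38.0 kips → base-metal shear.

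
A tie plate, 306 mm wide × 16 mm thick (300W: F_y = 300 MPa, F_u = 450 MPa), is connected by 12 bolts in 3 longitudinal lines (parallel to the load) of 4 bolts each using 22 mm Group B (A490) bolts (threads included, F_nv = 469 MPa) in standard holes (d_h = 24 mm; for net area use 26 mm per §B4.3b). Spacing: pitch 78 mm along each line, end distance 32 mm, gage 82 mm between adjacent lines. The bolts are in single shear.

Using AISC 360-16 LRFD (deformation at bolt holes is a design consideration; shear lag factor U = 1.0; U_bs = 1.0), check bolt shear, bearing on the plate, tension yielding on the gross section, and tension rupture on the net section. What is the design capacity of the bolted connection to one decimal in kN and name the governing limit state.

1231.2 kN (net-section rupture governs)

Bolt shear: A_b = π(22)²/4 = 380.13 mm². φR_n = 0.75 × 469 × 380.13 × 12 × 1 = 1604.5 kN.
Bearing (16 mm plate, F_u = 450 MPa): end bolts L_c = 32 − 24/2 = 20, R_n = min(1.2×20×16×450, 2.4×22×16×450) = 172.8 kN/bolt; interior L_c = 78 − 24 = 54, R_n = 380.16 kN/bolt. φR_n = 0.75 × (3×172.8 + 9×380.16) = 2954.9 kN.
Tension yield (gross): A_g = 306×16 = 4896 mm². φR_n = 0.90 × 300 × 4896 = 1321.9 kN.
Tension rupture (net): A_n = (306 − 3×26)×16 = 3648 mm² (U = 1.0, A_e = A_n). φR_n = 0.75 × 450 × 3648 = 1231.2 kN.
Governing: min(1604.5, 2954.9, 1321.9, 1231.2) = 1231.2 kN → net-section rupture.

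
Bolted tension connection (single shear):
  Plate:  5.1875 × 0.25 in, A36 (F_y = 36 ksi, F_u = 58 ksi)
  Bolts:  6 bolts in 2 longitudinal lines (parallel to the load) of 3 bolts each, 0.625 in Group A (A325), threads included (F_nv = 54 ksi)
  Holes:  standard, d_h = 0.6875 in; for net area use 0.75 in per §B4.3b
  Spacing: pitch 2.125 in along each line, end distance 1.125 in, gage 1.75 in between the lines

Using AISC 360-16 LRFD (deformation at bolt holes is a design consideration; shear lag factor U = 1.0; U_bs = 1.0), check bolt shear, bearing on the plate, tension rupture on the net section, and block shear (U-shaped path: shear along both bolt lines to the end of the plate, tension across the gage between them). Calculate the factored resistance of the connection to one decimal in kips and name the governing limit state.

Bolt shear: A_b = π(0.625)²/4 = 0.3068 in². φR_n = 0.75 × 54 × 0.3068 × 6 × 1 = 74.6 kips.
Bearing (0.25 in plate, F_u = 58 ksi): end bolts L_c = 1.125 − 0.6875/2 = 0.78125, R_n = min(1.2×0.78125×0.25×58, 2.4×0.625×0.25×58) = 13.594 kips/bolt; interior L_c = 2.125 − 0.6875 = 1.4375, R_n = 21.75 kips/bolt. φR_n = 0.75 × (2×13.594 + 4×21.75) = 85.6 kips.
Tension rupture (net): A_n = (5.1875 − 2×0.75)×0.25 = 0.92188 in² (U = 1.0, A_e = A_n). φR_n = 0.75 × 58 × 0.92188 = 40.1 kips.
Block shear: shear path 2×[1.125+2×2.125] = 2×5.375 in, A_gv = 2.6875, A_nv = 2×(5.375 − 2.5×0.75)×0.25 = 1.75 in²; tension across gage: (1.75 − 1×0.75)×0.25 = 0.25 in². R_n = min(0.6×58×1.75, 0.6×36×2.6875) + 1.0×58×0.25 = min(60.9, 58.05) + 14.5 = 72.55 kips. φR_n = 0.75 × 72.55 = 54.4 kips.
Governing: min(74.6, 85.6, 40.1, 54.4) = 40.1 kips → net-section rupture.

40.1 kips (net-section rupture governs)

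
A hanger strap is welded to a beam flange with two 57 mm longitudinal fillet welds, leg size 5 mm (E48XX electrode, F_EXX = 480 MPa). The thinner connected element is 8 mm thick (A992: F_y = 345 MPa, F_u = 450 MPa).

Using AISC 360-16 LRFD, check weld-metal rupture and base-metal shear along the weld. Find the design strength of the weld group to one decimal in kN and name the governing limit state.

87.0 kN (weld metal governs)

Weld metal: throat = 0.707×5 = 3.535 mm, L = 2×57 = 114 mm. φR_n = 0.75 × 0.6 × 480 × 3.535 × 114 = 87.0 kN.
Base metal shear (8 mm plate): yield φR_n = 1.0×0.6×345×8×114 = 188.8 kN; rupture φR_n = 0.75×0.6×450×8×114 = 184.7 kN; take 184.7 kN (rupture).
Governing: min(87.0, 184.7) = 87.0 kN → weld metal.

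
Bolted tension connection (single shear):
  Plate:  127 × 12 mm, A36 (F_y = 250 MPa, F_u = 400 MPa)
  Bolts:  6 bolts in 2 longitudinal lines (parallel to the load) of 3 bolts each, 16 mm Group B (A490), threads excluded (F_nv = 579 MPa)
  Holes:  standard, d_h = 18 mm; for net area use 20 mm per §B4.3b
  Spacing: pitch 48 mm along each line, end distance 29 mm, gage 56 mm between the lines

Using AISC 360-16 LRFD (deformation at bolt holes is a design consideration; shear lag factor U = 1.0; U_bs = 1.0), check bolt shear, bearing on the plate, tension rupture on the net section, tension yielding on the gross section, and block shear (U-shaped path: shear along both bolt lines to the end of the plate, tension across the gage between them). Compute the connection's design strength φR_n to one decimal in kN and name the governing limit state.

Bolt shear: A_b = π(16)²/4 = 201.06 mm². φR_n = 0.75 × 579 × 201.06 × 6 × 1 = 523.9 kN.
Bearing (12 mm plate, F_u = 400 MPa): end bolts L_c = 29 − 18/2 = 20, R_n = min(1.2×20×12×400, 2.4×16×12×400) = 115.2 kN/bolt; interior L_c = 48 − 18 = 30, R_n = 172.8 kN/bolt. φR_n = 0.75 × (2×115.2 + 4×172.8) = 691.2 kN.
Tension rupture (net): A_n = (127 − 2×20)×12 = 1044 mm² (U = 1.0, A_e = A_n). φR_n = 0.75 × 400 × 1044 = 313.2 kN.
Tension yield (gross): A_g = 127×12 = 1524 mm². φR_n = 0.90 × 250 × 1524 = 342.9 kN.
Block shear: shear path 2×[29+2×48] = 2×125 mm, A_gv = 3000, A_nv = 2×(125 − 2.5×20)×12 = 1800 mm²; tension across gage: (56 − 1×20)×12 = 432 mm². R_n = min(0.6×400×1800, 0.6×250×3000) + 1.0×400×432 = min(432, 450) + 172.8 = 604.8 kN. φR_n = 0.75 × 604.8 = 453.6 kN.
Governing: min(523.9, 691.2, 313.2, 342.9, 453.6) = 313.2 kN → net-section rupture.

313.2 kN (net-section rupture governs)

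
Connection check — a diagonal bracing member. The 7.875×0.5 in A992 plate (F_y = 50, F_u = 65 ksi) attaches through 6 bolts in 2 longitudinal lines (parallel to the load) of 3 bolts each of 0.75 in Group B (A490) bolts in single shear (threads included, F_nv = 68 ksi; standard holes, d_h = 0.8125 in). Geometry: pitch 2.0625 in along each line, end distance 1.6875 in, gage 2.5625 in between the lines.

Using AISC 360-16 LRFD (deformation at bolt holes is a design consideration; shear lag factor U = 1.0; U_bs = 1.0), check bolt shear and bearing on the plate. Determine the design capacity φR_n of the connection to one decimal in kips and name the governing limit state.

135.2 kips (bolt shear governs)

Bolt shear: A_b = π(0.75)²/4 = 0.44179 in². φR_n = 0.75 × 68 × 0.44179 × 6 × 1 = 135.2 kips.
Bearing (0.5 in plate, F_u = 65 ksi): end bolts L_c = 1.6875 − 0.8125/2 = 1.28125, R_n = min(1.2×1.28125×0.5×65, 2.4×0.75×0.5×65) = 49.969 kips/bolt; interior L_c = 2.0625 − 0.8125 = 1.25, R_n = 48.75 kips/bolt. φR_n = 0.75 × (2×49.969 + 4×48.75) = 221.2 kips.
Governing: min(135.2, 221.2) = 135.2 kips → bolt shear.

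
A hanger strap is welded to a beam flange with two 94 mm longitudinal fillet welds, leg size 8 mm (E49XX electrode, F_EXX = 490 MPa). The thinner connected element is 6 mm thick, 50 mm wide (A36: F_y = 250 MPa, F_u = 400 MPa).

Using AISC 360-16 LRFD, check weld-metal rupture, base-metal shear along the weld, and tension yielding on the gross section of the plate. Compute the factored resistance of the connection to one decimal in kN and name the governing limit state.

Weld metal: throat = 0.707×8 = 5.656 mm, L = 2×94 = 188 mm. φR_n = 0.75 × 0.6 × 490 × 5.656 × 188 = 234.5 kN.
Base metal shear (6 mm plate): yield φR_n = 1.0×0.6×250×6×188 = 169.2 kN; rupture φR_n = 0.75×0.6×400×6×188 = 203.0 kN; take 169.2 kN (yield).
Tension yield (gross): A_g = 50×6 = 300 mm². φR_n = 0.90 × 250 × 300 = 67.5 kN.
Governing: min(234.5, 169.2, 67.5) = 67.5 kN → gross-section yield.

67.5 kN (gross-section yield governs)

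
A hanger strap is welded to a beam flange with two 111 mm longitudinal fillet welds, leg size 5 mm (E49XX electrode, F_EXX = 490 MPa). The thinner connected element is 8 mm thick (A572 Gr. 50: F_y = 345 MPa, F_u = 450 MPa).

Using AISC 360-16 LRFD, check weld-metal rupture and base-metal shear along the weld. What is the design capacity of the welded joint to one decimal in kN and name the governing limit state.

173.0 kN (weld metal governs)

Weld metal: throat = 0.707×5 = 3.535 mm, L = 2×111 = 222 mm. φR_n = 0.75 × 0.6 × 490 × 3.535 × 222 = 173.0 kN.
Base metal shear (8 mm plate): yield φR_n = 1.0×0.6×345×8×222 = 367.6 kN; rupture φR_n = 0.75×0.6×450×8×222 = 359.6 kN; take 359.6 kN (rupture).
Governing: min(173.0, 359.6) = 173.0 kN → weld metal.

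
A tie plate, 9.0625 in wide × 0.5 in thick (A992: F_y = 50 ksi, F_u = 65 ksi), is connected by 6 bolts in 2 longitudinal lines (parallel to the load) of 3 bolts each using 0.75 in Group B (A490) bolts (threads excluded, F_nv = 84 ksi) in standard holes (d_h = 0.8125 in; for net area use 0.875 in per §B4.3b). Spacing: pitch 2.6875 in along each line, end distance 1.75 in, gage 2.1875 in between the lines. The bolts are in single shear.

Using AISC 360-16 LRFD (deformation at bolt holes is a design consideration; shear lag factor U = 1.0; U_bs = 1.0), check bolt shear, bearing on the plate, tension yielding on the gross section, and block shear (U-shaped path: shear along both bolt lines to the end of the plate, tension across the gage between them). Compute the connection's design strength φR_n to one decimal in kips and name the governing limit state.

Bolt shear: A_b = π(0.75)²/4 = 0.44179 in². φR_n = 0.75 × 84 × 0.44179 × 6 × 1 = 167.0 kips.
Bearing (0.5 in plate, F_u = 65 ksi): end bolts L_c = 1.75 − 0.8125/2 = 1.34375, R_n = min(1.2×1.34375×0.5×65, 2.4×0.75×0.5×65) = 52.406 kips/bolt; interior L_c = 2.6875 − 0.8125 = 1.875, R_n = 58.5 kips/bolt. φR_n = 0.75 × (2×52.406 + 4×58.5) = 254.1 kips.
Tension yield (gross): A_g = 9.0625×0.5 = 4.5313 in². φR_n = 0.90 × 50 × 4.5313 = 203.9 kips.
Block shear: shear path 2×[1.75+2×2.6875] = 2×7.125 in, A_gv = 7.125, A_nv = 2×(7.125 − 2.5×0.875)×0.5 = 4.9375 in²; tension across gage: (2.1875 − 1×0.875)×0.5 = 0.65625 in². R_n = min(0.6×65×4.9375, 0.6×50×7.125) + 1.0×65×0.65625 = min(192.56, 213.75) + 42.656 = 235.22 kips. φR_n = 0.75 × 235.22 = 176.4 kips.
Governing: min(167.0, 254.1, 203.9, 176.4) = 167.0 kips → bolt shear.

167.0 kips (bolt shear governs)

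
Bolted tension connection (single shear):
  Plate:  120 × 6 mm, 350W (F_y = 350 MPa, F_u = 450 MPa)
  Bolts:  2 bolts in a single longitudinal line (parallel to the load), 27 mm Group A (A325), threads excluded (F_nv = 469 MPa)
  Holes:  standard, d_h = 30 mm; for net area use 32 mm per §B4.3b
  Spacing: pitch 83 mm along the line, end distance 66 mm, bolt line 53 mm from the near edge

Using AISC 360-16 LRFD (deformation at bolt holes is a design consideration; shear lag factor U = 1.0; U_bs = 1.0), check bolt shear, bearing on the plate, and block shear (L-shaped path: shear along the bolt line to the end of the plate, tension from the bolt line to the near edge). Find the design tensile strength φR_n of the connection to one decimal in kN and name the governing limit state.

197.6 kN (block shear governs)

Bolt shear: A_b = π(27)²/4 = 572.56 mm². φR_n = 0.75 × 469 × 572.56 × 2 × 1 = 402.8 kN.
Bearing (6 mm plate, F_u = 450 MPa): end bolts L_c = 66 − 30/2 = 51, R_n = min(1.2×51×6×450, 2.4×27×6×450) = 165.24 kN/bolt; interior L_c = 83 − 30 = 53, R_n = 171.72 kN/bolt. φR_n = 0.75 × (1×165.24 + 1×171.72) = 252.7 kN.
Block shear: shear path 1×[66+1×83] = 1×149 mm, A_gv = 894, A_nv = 1×(149 − 1.5×32)×6 = 606 mm²; tension to near edge: (53 − 0.5×32)×6 = 222 mm². R_n = min(0.6×450×606, 0.6×350×894) + 1.0×450×222 = min(163.62, 187.74) + 99.9 = 263.52 kN. φR_n = 0.75 × 263.52 = 197.6 kN.
Governing: min(402.8, 252.7, 197.6) = 197.6 kN → block shear.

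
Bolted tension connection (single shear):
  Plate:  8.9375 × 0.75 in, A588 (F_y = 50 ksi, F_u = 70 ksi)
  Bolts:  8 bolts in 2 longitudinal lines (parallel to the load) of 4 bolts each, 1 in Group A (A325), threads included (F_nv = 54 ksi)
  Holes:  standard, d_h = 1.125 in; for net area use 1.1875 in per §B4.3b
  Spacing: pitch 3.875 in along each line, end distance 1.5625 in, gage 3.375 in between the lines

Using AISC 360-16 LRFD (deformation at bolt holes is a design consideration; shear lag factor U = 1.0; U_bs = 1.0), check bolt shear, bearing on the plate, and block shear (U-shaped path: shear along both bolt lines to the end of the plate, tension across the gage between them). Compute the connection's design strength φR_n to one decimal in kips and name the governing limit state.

Bolt shear: A_b = π(1)²/4 = 0.7854 in². φR_n = 0.75 × 54 × 0.7854 × 8 × 1 = 254.5 kips.
Bearing (0.75 in plate, F_u = 70 ksi): end bolts L_c = 1.5625 − 1.125/2 = 1, R_n = min(1.2×1×0.75×70, 2.4×1×0.75×70) = 63 kips/bolt; interior L_c = 3.875 − 1.125 = 2.75, R_n = 126 kips/bolt. φR_n = 0.75 × (2×63 + 6×126) = 661.5 kips.
Block shear: shear path 2×[1.5625+3×3.875] = 2×13.1875 in, A_gv = 19.781, A_nv = 2×(13.1875 − 3.5×1.1875)×0.75 = 13.547 in²; tension across gage: (3.375 − 1×1.1875)×0.75 = 1.6406 in². R_n = min(0.6×70×13.547, 0.6×50×19.781) + 1.0×70×1.6406 = min(568.97, 593.43) + 114.84 = 683.81 kips. φR_n = 0.75 × 683.81 = 512.9 kips.
Governing: min(254.5, 661.5, 512.9) = 254.5 kips → bolt shear.

254.5 kips (bolt shear governs)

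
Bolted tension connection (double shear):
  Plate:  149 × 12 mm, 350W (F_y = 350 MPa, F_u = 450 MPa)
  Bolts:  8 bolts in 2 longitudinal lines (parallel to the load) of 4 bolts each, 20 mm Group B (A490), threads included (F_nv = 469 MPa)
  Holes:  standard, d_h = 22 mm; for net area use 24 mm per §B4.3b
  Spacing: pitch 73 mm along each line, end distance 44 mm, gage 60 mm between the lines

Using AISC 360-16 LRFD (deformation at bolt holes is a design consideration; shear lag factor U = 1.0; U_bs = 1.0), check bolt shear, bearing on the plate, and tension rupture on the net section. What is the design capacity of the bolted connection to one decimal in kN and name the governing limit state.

409.1 kN (net-section rupture governs)

Bolt shear: A_b = π(20)²/4 = 314.16 mm². φR_n = 0.75 × 469 × 314.16 × 8 × 2 = 1768.1 kN.
Bearing (12 mm plate, F_u = 450 MPa): end bolts L_c = 44 − 22/2 = 33, R_n = min(1.2×33×12×450, 2.4×20×12×450) = 213.84 kN/bolt; interior L_c = 73 − 22 = 51, R_n = 259.2 kN/bolt. φR_n = 0.75 × (2×213.84 + 6×259.2) = 1487.2 kN.
Tension rupture (net): A_n = (149 − 2×24)×12 = 1212 mm² (U = 1.0, A_e = A_n). φR_n = 0.75 × 450 × 1212 = 409.1 kN.
Governing: min(1768.1, 1487.2, 409.1) = 409.1 kN → net-section rupture.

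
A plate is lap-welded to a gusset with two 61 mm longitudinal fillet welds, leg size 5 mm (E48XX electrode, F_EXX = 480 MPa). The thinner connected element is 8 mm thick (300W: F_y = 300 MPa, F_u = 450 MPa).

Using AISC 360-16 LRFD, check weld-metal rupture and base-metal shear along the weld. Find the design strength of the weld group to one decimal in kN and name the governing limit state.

Weld metal: throat = 0.707×5 = 3.535 mm, L = 2×61 = 122 mm. φR_n = 0.75 × 0.6 × 480 × 3.535 × 122 = 93.2 kN.
Base metal shear (8 mm plate): yield φR_n = 1.0×0.6×300×8×122 = 175.7 kN; rupture φR_n = 0.75×0.6×450×8×122 = 197.6 kN; take 175.7 kN (yield).
Governing: min(93.2, 175.7) = 93.2 kN → weld metal.

93.2 kN (weld metal governs)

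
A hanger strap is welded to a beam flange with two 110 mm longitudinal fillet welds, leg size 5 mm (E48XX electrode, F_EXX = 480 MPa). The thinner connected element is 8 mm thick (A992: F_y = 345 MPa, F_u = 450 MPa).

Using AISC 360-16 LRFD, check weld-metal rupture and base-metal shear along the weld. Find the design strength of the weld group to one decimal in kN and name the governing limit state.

168.0 kN (weld metal governs)

Weld metal: throat = 0.707×5 = 3.535 mm, L = 2×110 = 220 mm. φR_n = 0.75 × 0.6 × 480 × 3.535 × 220 = 168.0 kN.
Base metal shear (8 mm plate): yield φR_n = 1.0×0.6×345×8×220 = 364.3 kN; rupture φR_n = 0.75×0.6×450×8×220 = 356.4 kN; take 356.4 kN (rupture).
Governing: min(168.0, 356.4) = 168.0 kN → weld metal.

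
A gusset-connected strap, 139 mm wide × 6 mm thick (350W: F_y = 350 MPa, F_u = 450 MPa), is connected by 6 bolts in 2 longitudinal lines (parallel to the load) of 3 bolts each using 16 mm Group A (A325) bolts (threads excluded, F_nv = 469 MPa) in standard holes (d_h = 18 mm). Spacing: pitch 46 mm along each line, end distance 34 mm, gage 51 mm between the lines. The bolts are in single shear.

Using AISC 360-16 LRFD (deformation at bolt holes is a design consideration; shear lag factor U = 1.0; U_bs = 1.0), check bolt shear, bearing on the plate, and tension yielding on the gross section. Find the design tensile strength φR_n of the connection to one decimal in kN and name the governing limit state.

Bolt shear: A_b = π(16)²/4 = 201.06 mm². φR_n = 0.75 × 469 × 201.06 × 6 × 1 = 424.3 kN.
Bearing (6 mm plate, F_u = 450 MPa): end bolts L_c = 34 − 18/2 = 25, R_n = min(1.2×25×6×450, 2.4×16×6×450) = 81 kN/bolt; interior L_c = 46 − 18 = 28, R_n = 90.72 kN/bolt. φR_n = 0.75 × (2×81 + 4×90.72) = 393.7 kN.
Tension yield (gross): A_g = 139×6 = 834 mm². φR_n = 0.90 × 350 × 834 = 262.7 kN.
Governing: min(424.3, 393.7, 262.7) = 262.7 kN → gross-section yield.

262.7 kN (gross-section yield governs)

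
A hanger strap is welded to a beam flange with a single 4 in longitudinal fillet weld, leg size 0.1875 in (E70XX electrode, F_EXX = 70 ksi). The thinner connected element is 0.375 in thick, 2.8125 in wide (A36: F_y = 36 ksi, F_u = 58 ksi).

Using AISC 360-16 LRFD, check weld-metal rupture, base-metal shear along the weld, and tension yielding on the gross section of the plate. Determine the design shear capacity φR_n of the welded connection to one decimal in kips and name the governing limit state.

16.7 kips (weld metal governs)

Weld metal: throat = 0.707×0.1875 = 0.13256 in, L = 4 in. φR_n = 0.75 × 0.6 × 70 × 0.13256 × 4 = 16.7 kips.
Base metal shear (0.375 in plate): yield φR_n = 1.0×0.6×36×0.375×4 = 32.4 kips; rupture φR_n = 0.75×0.6×58×0.375×4 = 39.2 kips; take 32.4 kips (yield).
Tension yield (gross): A_g = 2.8125×0.375 = 1.0547 in². φR_n = 0.90 × 36 × 1.0547 = 34.2 kips.
Governing: min(16.7, 32.4, 34.2) = 16.7 kips → weld metal.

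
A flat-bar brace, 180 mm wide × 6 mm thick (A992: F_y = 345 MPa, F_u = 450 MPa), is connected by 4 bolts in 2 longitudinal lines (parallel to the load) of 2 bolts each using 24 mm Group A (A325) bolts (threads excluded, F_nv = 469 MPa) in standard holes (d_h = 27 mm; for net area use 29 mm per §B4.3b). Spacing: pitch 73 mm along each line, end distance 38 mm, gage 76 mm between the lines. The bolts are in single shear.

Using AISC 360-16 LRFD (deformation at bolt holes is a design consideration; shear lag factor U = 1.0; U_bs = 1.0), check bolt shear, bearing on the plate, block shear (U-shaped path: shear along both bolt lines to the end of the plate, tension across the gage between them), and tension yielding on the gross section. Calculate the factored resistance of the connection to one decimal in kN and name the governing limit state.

259.2 kN (block shear governs)

Bolt shear: A_b = π(24)²/4 = 452.39 mm². φR_n = 0.75 × 469 × 452.39 × 4 × 1 = 636.5 kN.
Bearing (6 mm plate, F_u = 450 MPa): end bolts L_c = 38 − 27/2 = 24.5, R_n = min(1.2×24.5×6×450, 2.4×24×6×450) = 79.38 kN/bolt; interior L_c = 73 − 27 = 46, R_n = 149.04 kN/bolt. φR_n = 0.75 × (2×79.38 + 2×149.04) = 342.6 kN.
Block shear: shear path 2×[38+1×73] = 2×111 mm, A_gv = 1332, A_nv = 2×(111 − 1.5×29)×6 = 810 mm²; tension across gage: (76 − 1×29)×6 = 282 mm². R_n = min(0.6×450×810, 0.6×345×1332) + 1.0×450×282 = min(218.7, 275.72) + 126.9 = 345.6 kN. φR_n = 0.75 × 345.6 = 259.2 kN.
Tension yield (gross): A_g = 180×6 = 1080 mm². φR_n = 0.90 × 345 × 1080 = 335.3 kN.
Governing: min(636.5, 342.6, 259.2, 335.3) = 259.2 kN → block shear.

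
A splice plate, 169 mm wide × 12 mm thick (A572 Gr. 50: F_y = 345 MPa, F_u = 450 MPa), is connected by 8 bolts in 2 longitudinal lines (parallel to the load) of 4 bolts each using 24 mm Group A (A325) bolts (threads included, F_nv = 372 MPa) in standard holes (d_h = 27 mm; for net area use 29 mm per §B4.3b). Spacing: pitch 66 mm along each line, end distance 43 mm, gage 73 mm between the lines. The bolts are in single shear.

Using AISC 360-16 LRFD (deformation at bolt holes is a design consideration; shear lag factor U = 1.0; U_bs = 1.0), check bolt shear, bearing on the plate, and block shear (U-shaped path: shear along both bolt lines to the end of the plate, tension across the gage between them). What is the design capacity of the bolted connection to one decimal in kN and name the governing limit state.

Bolt shear: A_b = π(24)²/4 = 452.39 mm². φR_n = 0.75 × 372 × 452.39 × 8 × 1 = 1009.7 kN.
Bearing (12 mm plate, F_u = 450 MPa): end bolts L_c = 43 − 27/2 = 29.5, R_n = min(1.2×29.5×12×450, 2.4×24×12×450) = 191.16 kN/bolt; interior L_c = 66 − 27 = 39, R_n = 252.72 kN/bolt. φR_n = 0.75 × (2×191.16 + 6×252.72) = 1424.0 kN.
Block shear: shear path 2×[43+3×66] = 2×241 mm, A_gv = 5784, A_nv = 2×(241 − 3.5×29)×12 = 3348 mm²; tension across gage: (73 − 1×29)×12 = 528 mm². R_n = min(0.6×450×3348, 0.6×345×5784) + 1.0×450×528 = min(903.96, 1197.3) + 237.6 = 1141.6 kN. φR_n = 0.75 × 1141.6 = 856.2 kN.
Governing: min(1009.7, 1424.0, 856.2) = 856.2 kN → block shear.

856.2 kN (block shear governs)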